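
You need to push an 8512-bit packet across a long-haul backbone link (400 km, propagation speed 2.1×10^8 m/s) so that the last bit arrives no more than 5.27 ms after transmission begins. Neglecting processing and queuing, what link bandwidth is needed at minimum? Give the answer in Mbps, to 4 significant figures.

2.529 Mbps

Propagation delay = 400000 / 210000000 = 1.90476 ms.
Transmission budget = 5.27 − 1.90476 = 3.36524 ms.
R ≥ L / t_tx = 8512 bits / 0.00336524 s = 2.529 Mbps.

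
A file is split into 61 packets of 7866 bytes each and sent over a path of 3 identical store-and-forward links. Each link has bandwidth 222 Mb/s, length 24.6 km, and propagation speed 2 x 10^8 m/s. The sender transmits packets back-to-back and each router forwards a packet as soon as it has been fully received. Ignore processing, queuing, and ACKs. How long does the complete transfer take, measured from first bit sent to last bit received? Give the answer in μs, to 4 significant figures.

18230 μs

Per-hop transmission t_tx = L/R = 62928/222000000 = 283.459 μs.
Per-hop propagation t_prop = 24600/200000000 = 123 μs.
Pipeline fill: first packet needs 3·t_tx to clear all hops; remaining 60 packets each add one t_tx.
Total = (3+61-1)·t_tx + 3·t_prop = 63·283.459 + 3·123 = 18230 μs.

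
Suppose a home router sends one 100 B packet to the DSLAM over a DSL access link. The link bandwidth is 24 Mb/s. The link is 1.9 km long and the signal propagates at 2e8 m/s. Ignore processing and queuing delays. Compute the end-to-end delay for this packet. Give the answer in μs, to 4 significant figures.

42.83 μs

L = 100 × 8 = 800 bits.
Transmission delay = L/R = 800 / 24000000 = 33.3333 μs.
Propagation delay = d/s = 1900 m / 200000000 m/s = 9.5 μs.
Total = 42.83 μs.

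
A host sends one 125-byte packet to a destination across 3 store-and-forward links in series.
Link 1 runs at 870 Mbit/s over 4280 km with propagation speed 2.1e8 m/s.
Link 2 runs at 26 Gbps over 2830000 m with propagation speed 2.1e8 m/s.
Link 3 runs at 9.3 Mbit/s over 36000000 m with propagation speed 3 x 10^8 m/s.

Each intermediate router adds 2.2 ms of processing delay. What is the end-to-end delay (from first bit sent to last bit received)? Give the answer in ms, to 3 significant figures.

L = 125 × 8 = 1000 bits.
Transmission delays (L/R per hop): 0.00114943, 3.84615e-05, 0.107527 ms; sum = 0.108715 ms.
Propagation delays (d/s per hop): 20.381, 13.4762, 120 ms; sum = 153.857 ms.
Processing at 2 router(s): 2 × 2.2 ms = 4.4 ms.
End-to-end = 158 ms.

158 ms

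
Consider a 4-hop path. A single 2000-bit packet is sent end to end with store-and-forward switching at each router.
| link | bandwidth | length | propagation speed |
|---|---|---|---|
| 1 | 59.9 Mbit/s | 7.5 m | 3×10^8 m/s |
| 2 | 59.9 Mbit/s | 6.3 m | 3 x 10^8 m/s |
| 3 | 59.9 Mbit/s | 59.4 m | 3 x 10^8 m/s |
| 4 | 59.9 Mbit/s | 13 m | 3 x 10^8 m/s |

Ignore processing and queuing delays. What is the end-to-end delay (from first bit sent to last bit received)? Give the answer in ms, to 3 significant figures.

0.134 ms

Transmission delay per hop = L/R = 2000/59900000 = 0.033389 ms; 4 hops → 0.133556 ms.
Propagation delays (d/s per hop): 2.5e-05, 2.1e-05, 0.000198, 4.33333e-05 ms; sum = 0.000287333 ms.
End-to-end = 0.134 ms.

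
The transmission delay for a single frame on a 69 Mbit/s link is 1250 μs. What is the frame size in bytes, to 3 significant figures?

10800 bytes

L = R × t_tx = 69000000 b/s × 0.00125 s = 86250 bits.
In bytes: 86250 / 8 = 10800 bytes.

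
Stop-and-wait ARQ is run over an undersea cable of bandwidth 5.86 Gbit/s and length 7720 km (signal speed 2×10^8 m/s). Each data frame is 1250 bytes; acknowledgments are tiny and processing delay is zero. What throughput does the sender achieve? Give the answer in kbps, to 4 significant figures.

t_tx = L/R = 10000/5860000000 = 1.70648e-06 s.
t_prop = 7720000/200000000 = 0.0386 s; RTT = 0.0772 s.
Cycle = t_tx + RTT = 0.0772017 s.
Throughput = L / cycle = 10000 / 0.0772017 = 129.5 kbps.

129.5 kbps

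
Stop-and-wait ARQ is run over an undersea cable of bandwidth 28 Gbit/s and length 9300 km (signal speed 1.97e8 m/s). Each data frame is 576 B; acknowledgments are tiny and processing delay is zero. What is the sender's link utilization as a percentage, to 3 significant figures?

0.000174 %

t_tx = L/R = 4608/28000000000 = 1.64571e-07 s.
t_prop = 9300000/197000000 = 0.0472081 s; RTT = 0.0944162 s.
Cycle = t_tx + RTT = 0.0944164 s.
Utilization = t_tx / cycle = 1.64571e-07/0.0944164 = 0.000174 %.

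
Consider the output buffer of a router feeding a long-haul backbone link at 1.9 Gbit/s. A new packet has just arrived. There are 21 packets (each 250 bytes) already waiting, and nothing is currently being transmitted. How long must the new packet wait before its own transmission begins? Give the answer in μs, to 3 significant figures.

Each queued packet: L/R = 2000/1900000000 = 1.05263 μs.
21 queued → 22.1053 μs.
Queuing delay = 22.1 μs.

22.1 μs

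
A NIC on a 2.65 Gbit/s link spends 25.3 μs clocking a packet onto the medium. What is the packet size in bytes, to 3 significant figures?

L = R × t_tx = 2650000000 b/s × 2.53e-05 s = 67045 bits.
In bytes: 67045 / 8 = 8380 bytes.

8380 bytes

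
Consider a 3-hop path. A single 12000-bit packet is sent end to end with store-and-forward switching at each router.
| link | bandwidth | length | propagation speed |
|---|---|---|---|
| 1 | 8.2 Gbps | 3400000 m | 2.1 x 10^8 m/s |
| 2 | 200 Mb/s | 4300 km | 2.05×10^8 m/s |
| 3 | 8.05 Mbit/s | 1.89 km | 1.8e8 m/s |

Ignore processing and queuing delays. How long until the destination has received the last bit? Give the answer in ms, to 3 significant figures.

38.7 ms

Transmission delays (L/R per hop): 0.00146341, 0.06, 1.49068 ms; sum = 1.55215 ms.
Propagation delays (d/s per hop): 16.1905, 20.9756, 0.0105 ms; sum = 37.1766 ms.
End-to-end = 38.7 ms.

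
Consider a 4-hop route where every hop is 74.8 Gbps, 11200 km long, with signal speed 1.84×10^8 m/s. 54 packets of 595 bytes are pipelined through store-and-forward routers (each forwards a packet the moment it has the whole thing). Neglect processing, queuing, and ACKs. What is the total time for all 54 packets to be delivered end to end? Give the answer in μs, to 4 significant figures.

243500 μs

Per-hop transmission t_tx = L/R = 4760/74800000000 = 0.0636364 μs.
Per-hop propagation t_prop = 11200000/184000000 = 60869.6 μs.
Pipeline fill: first packet needs 4·t_tx to clear all hops; remaining 53 packets each add one t_tx.
Total = (4+54-1)·t_tx + 4·t_prop = 57·0.0636364 + 4·60869.6 = 243500 μs.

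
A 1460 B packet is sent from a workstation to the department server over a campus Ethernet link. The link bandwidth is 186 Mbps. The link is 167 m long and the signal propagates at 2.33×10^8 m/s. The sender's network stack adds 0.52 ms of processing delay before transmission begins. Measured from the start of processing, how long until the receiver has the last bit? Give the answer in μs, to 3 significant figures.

L = 1460 × 8 = 11680 bits.
Transmission delay = L/R = 11680 / 186000000 = 62.7957 μs.
Propagation delay = d/s = 167 m / 233000000 m/s = 0.716738 μs.
Plus processing delay 0.52 ms = 520 μs.
Total = 584 μs.

584 μs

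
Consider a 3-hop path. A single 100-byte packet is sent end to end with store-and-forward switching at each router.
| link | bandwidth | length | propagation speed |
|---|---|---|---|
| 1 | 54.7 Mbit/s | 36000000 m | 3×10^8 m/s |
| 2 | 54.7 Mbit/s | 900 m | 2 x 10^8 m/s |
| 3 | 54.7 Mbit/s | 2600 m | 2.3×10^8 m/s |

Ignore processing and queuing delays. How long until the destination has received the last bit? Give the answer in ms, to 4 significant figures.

L = 100 × 8 = 800 bits.
Transmission delay per hop = L/R = 800/54700000 = 0.0146252 ms; 3 hops → 0.0438757 ms.
Propagation delays (d/s per hop): 120, 0.0045, 0.0113043 ms; sum = 120.016 ms.
End-to-end = 120.1 ms.

120.1 ms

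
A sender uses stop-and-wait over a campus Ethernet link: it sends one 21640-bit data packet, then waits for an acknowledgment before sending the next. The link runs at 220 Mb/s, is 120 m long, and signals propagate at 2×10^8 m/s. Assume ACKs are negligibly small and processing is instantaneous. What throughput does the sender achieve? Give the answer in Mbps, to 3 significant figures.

t_tx = L/R = 21640/220000000 = 9.83636e-05 s.
t_prop = 120/200000000 = 6e-07 s; RTT = 1.2e-06 s.
Cycle = t_tx + RTT = 9.95636e-05 s.
Throughput = L / cycle = 21640 / 9.95636e-05 = 217 Mbps.

217 Mbps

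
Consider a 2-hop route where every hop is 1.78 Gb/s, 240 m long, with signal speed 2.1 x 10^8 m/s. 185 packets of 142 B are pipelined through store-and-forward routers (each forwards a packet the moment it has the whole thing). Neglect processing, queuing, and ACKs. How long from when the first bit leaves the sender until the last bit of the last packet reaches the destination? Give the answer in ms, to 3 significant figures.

0.121 ms

Per-hop transmission t_tx = L/R = 1136/1780000000 = 0.000638202 ms.
Per-hop propagation t_prop = 240/210000000 = 0.00114286 ms.
Pipeline fill: first packet needs 2·t_tx to clear all hops; remaining 184 packets each add one t_tx.
Total = (2+185-1)·t_tx + 2·t_prop = 186·0.000638202 + 2·0.00114286 = 0.121 ms.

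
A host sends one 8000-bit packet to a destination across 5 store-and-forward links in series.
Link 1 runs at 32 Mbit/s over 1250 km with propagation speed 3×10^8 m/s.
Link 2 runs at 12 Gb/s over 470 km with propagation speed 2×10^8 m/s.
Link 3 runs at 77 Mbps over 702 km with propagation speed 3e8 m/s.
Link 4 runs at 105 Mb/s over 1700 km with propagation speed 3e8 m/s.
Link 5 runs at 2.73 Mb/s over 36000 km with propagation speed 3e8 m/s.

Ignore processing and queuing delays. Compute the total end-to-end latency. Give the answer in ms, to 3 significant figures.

138 ms

Transmission delays (L/R per hop): 0.25, 0.000666667, 0.103896, 0.0761905, 2.9304 ms; sum = 3.36116 ms.
Propagation delays (d/s per hop): 4.16667, 2.35, 2.34, 5.66667, 120 ms; sum = 134.523 ms.
End-to-end = 138 ms.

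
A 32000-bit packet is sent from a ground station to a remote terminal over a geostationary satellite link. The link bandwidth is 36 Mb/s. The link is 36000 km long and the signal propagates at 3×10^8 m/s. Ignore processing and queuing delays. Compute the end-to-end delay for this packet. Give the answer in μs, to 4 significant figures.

Transmission delay = L/R = 32000 / 36000000 = 888.889 μs.
Propagation delay = d/s = 36000000 m / 300000000 m/s = 120000 μs.
Total = 120900 μs.

120900 μs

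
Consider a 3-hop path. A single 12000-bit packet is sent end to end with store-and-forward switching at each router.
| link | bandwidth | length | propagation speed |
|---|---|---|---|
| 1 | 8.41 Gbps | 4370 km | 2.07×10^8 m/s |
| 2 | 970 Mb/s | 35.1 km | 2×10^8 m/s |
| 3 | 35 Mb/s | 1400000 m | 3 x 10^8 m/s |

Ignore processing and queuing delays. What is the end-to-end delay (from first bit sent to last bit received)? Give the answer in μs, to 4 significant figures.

26310 μs

Transmission delays (L/R per hop): 1.42687, 12.3711, 342.857 μs; sum = 356.655 μs.
Propagation delays (d/s per hop): 21111.1, 175.5, 4666.67 μs; sum = 25953.3 μs.
End-to-end = 26310 μs.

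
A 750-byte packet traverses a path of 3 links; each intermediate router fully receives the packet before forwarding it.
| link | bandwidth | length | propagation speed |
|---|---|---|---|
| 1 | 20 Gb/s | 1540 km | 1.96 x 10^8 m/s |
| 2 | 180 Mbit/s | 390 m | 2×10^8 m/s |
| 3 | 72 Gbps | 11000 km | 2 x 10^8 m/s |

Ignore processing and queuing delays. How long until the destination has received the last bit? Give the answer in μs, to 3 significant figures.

62900 μs

L = 750 × 8 = 6000 bits.
Transmission delays (L/R per hop): 0.3, 33.3333, 0.0833333 μs; sum = 33.7167 μs.
Propagation delays (d/s per hop): 7857.14, 1.95, 55000 μs; sum = 62859.1 μs.
End-to-end = 62900 μs.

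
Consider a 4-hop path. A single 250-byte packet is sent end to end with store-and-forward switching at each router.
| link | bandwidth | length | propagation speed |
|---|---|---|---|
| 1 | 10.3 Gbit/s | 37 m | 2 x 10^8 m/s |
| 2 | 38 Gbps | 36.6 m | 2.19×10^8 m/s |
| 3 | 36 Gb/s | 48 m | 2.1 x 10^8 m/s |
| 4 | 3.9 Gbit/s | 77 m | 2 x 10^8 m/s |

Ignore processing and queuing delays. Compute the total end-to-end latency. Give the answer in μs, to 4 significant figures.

L = 250 × 8 = 2000 bits.
Transmission delays (L/R per hop): 0.194175, 0.0526316, 0.0555556, 0.512821 μs; sum = 0.815182 μs.
Propagation delays (d/s per hop): 0.185, 0.167123, 0.228571, 0.385 μs; sum = 0.965695 μs.
End-to-end = 1.781 μs.

1.781 μs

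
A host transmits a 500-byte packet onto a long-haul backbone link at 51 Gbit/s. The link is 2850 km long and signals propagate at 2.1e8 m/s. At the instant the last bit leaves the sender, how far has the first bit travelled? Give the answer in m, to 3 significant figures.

16.5 m

t_tx = L/R = 4000/51000000000 = 7.84314e-08 s.
Distance = s × t_tx = 210000000 × 7.84314e-08 = 16.5 m.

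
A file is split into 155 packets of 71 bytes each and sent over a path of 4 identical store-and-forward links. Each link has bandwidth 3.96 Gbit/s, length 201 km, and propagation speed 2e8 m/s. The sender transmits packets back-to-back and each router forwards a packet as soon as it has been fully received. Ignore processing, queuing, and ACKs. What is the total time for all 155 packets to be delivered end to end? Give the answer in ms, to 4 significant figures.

4.043 ms

Per-hop transmission t_tx = L/R = 568/3960000000 = 0.000143434 ms.
Per-hop propagation t_prop = 201000/200000000 = 1.005 ms.
Pipeline fill: first packet needs 4·t_tx to clear all hops; remaining 154 packets each add one t_tx.
Total = (4+155-1)·t_tx + 4·t_prop = 158·0.000143434 + 4·1.005 = 4.043 ms.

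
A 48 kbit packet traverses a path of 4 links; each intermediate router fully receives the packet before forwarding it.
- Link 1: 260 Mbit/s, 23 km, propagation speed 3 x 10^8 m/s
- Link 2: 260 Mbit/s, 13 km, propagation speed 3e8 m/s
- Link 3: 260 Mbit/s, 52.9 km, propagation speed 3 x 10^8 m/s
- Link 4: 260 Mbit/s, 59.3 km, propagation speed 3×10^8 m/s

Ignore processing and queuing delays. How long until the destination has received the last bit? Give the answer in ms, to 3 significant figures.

L = 48000 bits.
Transmission delay per hop = L/R = 48000/260000000 = 0.184615 ms; 4 hops → 0.738462 ms.
Propagation delays (d/s per hop): 0.0766667, 0.0433333, 0.176333, 0.197667 ms; sum = 0.494 ms.
End-to-end = 1.23 ms.

1.23 ms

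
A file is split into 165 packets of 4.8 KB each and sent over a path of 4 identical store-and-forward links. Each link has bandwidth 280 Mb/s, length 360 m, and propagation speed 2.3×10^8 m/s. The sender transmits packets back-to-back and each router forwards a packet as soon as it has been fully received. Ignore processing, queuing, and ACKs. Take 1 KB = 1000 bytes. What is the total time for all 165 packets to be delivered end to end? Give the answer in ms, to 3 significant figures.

23.0 ms

Per-hop transmission t_tx = L/R = 38400/280000000 = 0.137143 ms.
Per-hop propagation t_prop = 360/2.3e+08 = 0.00156522 ms.
Pipeline fill: first packet needs 4·t_tx to clear all hops; remaining 164 packets each add one t_tx.
Total = (4+165-1)·t_tx + 4·t_prop = 168·0.137143 + 4·0.00156522 = 23.0 ms.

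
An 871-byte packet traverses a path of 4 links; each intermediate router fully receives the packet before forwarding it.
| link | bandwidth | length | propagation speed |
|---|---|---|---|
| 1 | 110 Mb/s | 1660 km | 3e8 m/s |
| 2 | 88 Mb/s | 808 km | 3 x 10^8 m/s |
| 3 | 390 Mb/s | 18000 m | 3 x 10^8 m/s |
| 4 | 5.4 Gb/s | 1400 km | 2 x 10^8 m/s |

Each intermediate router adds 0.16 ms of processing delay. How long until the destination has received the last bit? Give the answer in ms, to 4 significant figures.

L = 871 × 8 = 6968 bits.
Transmission delays (L/R per hop): 0.0633455, 0.0791818, 0.0178667, 0.00129037 ms; sum = 0.161684 ms.
Propagation delays (d/s per hop): 5.53333, 2.69333, 0.06, 7 ms; sum = 15.2867 ms.
Processing at 3 router(s): 3 × 0.16 ms = 0.48 ms.
End-to-end = 15.93 ms.

15.93 ms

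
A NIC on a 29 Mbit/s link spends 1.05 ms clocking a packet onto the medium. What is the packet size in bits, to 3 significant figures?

30500 bits

L = R × t_tx = 29000000 b/s × 0.00105 s = 30450 bits.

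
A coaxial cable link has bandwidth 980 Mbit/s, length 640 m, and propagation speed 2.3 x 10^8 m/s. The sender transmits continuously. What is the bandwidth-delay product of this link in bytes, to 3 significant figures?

Propagation delay = 640 / 2.3e+08 = 2.78261e-06 s.
BDP = R × t_prop = 980000000 × 2.78261e-06 = 2726.96 bits.
In bytes: 2726.96/8 = 341 bytes.

341 bytes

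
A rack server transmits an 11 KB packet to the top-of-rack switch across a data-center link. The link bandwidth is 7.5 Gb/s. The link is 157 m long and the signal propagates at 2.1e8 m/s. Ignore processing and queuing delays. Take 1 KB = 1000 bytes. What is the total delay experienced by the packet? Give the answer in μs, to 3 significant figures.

L = 88000 bits.
Transmission delay = L/R = 88000 / 7500000000 = 11.7333 μs.
Propagation delay = d/s = 157 m / 210000000 m/s = 0.747619 μs.
Total = 12.5 μs.

12.5 μs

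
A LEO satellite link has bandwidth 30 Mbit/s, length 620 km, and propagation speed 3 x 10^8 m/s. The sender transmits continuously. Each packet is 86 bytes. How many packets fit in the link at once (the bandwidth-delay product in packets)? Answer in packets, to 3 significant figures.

90.1 packets

Propagation delay = 620000 / 300000000 = 0.00206667 s.
BDP = R × t_prop = 30000000 × 0.00206667 = 62000 bits.
In packets of 688 bits: 90.1 packets.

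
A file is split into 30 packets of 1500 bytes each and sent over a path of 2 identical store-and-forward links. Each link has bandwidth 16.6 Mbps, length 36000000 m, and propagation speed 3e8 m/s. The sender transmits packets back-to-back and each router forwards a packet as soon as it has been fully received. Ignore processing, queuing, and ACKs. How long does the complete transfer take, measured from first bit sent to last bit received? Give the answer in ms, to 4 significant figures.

Per-hop transmission t_tx = L/R = 12000/1.66e+07 = 0.722892 ms.
Per-hop propagation t_prop = 36000000/300000000 = 120 ms.
Pipeline fill: first packet needs 2·t_tx to clear all hops; remaining 29 packets each add one t_tx.
Total = (2+30-1)·t_tx + 2·t_prop = 31·0.722892 + 2·120 = 262.4 ms.

262.4 ms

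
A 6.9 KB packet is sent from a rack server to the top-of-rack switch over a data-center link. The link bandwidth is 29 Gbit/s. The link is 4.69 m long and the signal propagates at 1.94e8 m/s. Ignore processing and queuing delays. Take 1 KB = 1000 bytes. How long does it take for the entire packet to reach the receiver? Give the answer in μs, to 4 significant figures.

1.928 μs

L = 55200 bits.
Transmission delay = L/R = 55200 / 29000000000 = 1.90345 μs.
Propagation delay = d/s = 4.69 m / 194000000 m/s = 0.0241753 μs.
Total = 1.928 μs.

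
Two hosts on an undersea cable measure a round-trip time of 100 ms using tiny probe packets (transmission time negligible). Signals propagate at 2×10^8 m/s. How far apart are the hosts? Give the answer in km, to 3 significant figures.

One-way propagation = RTT/2 = 50 ms.
d = s × t = 200000000 × 0.05 = 10000 km.

10000 km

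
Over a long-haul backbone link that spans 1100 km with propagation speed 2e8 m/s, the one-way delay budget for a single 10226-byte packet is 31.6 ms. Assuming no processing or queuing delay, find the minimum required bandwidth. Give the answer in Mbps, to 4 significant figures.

3.134 Mbps

L = 81808 bits.
Propagation delay = 1100000 / 200000000 = 5.5 ms.
Transmission budget = 31.6 − 5.5 = 26.1 ms.
R ≥ L / t_tx = 81808 bits / 0.0261 s = 3.134 Mbps.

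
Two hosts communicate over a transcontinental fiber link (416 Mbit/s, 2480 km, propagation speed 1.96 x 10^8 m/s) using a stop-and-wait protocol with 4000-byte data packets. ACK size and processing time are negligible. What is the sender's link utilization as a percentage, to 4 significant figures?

0.3030 %

t_tx = L/R = 32000/416000000 = 7.69231e-05 s.
t_prop = 2480000/196000000 = 0.0126531 s; RTT = 0.0253061 s.
Cycle = t_tx + RTT = 0.025383 s.
Utilization = t_tx / cycle = 7.69231e-05/0.025383 = 0.3030 %.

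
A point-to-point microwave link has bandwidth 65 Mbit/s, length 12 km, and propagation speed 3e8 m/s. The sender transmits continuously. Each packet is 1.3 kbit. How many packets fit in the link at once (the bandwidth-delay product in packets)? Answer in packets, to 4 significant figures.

2.000 packets

Propagation delay = 12000 / 300000000 = 4e-05 s.
BDP = R × t_prop = 65000000 × 4e-05 = 2600 bits.
In packets of 1300 bits: 2.000 packets.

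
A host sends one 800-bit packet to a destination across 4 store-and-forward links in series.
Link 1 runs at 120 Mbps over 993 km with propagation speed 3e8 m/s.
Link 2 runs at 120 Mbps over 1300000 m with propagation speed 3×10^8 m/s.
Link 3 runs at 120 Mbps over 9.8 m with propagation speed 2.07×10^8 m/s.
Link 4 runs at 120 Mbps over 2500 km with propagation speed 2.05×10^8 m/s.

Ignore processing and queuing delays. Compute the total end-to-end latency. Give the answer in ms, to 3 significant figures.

19.9 ms

Transmission delay per hop = L/R = 800/120000000 = 0.00666667 ms; 4 hops → 0.0266667 ms.
Propagation delays (d/s per hop): 3.31, 4.33333, 4.7343e-05, 12.1951 ms; sum = 19.8385 ms.
End-to-end = 19.9 ms.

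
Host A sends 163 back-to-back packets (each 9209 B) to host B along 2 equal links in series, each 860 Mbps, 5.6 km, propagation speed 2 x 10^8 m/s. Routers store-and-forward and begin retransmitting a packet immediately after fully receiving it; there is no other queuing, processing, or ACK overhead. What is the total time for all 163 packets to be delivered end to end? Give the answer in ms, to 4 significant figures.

Per-hop transmission t_tx = L/R = 73672/860000000 = 0.0856651 ms.
Per-hop propagation t_prop = 5600/200000000 = 0.028 ms.
Pipeline fill: first packet needs 2·t_tx to clear all hops; remaining 162 packets each add one t_tx.
Total = (2+163-1)·t_tx + 2·t_prop = 164·0.0856651 + 2·0.028 = 14.11 ms.

14.11 ms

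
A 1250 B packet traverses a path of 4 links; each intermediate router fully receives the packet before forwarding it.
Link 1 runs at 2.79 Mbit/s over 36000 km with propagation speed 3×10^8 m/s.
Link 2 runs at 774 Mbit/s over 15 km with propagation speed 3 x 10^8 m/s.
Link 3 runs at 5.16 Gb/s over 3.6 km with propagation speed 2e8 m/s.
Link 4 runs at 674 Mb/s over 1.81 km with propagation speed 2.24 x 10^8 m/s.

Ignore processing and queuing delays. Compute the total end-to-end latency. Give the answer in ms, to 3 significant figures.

L = 1250 × 8 = 10000 bits.
Transmission delays (L/R per hop): 3.58423, 0.0129199, 0.00193798, 0.0148368 ms; sum = 3.61392 ms.
Propagation delays (d/s per hop): 120, 0.05, 0.018, 0.00808036 ms; sum = 120.076 ms.
End-to-end = 124 ms.

124 ms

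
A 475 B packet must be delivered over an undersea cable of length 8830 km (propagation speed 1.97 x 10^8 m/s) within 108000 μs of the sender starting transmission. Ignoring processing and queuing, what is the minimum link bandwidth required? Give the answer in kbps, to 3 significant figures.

60.1 kbps

L = 3800 bits.
Propagation delay = 8830000 / 197000000 = 44822.3 μs.
Transmission budget = 108000 − 44822.3 = 63177.7 μs.
R ≥ L / t_tx = 3800 bits / 0.0631777 s = 60.1 kbps.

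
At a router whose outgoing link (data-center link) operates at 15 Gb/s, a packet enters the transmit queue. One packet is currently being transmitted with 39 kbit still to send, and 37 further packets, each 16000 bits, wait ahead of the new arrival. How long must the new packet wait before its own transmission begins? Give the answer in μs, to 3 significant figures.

42.1 μs

Each queued packet: L/R = 16000/15000000000 = 1.06667 μs.
37 queued → 39.4667 μs.
Plus remaining 39000 bits of current packet: 2.6 μs.
Queuing delay = 42.1 μs.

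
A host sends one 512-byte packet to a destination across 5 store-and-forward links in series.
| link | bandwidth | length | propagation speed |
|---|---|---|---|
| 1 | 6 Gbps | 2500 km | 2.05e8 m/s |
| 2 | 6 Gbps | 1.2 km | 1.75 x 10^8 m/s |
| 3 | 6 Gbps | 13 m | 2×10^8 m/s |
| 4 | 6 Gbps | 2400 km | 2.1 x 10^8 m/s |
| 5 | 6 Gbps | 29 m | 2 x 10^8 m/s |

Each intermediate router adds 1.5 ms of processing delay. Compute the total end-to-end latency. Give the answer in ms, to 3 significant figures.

29.6 ms

L = 512 × 8 = 4096 bits.
Transmission delay per hop = L/R = 4096/6000000000 = 0.000682667 ms; 5 hops → 0.00341333 ms.
Propagation delays (d/s per hop): 12.1951, 0.00685714, 6.5e-05, 11.4286, 0.000145 ms; sum = 23.6308 ms.
Processing at 4 router(s): 4 × 1.5 ms = 6 ms.
End-to-end = 29.6 ms.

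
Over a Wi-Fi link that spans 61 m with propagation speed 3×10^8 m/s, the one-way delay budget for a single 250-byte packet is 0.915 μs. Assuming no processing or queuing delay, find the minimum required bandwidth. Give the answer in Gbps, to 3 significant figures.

2.81 Gbps

L = 2000 bits.
Propagation delay = 61 / 300000000 = 0.203333 μs.
Transmission budget = 0.915 − 0.203333 = 0.711667 μs.
R ≥ L / t_tx = 2000 bits / 7.11667e-07 s = 2.81 Gbps.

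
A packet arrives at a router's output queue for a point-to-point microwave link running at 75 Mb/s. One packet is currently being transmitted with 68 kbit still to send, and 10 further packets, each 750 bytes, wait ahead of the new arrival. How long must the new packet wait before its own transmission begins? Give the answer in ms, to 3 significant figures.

1.71 ms

Each queued packet: L/R = 6000/75000000 = 0.08 ms.
10 queued → 0.8 ms.
Plus remaining 68000 bits of current packet: 0.906667 ms.
Queuing delay = 1.71 ms.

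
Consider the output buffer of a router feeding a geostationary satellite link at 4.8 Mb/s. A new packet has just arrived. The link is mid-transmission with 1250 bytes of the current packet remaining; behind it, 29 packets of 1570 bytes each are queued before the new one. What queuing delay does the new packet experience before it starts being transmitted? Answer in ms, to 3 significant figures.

Each queued packet: L/R = 12560/4800000 = 2.61667 ms.
29 queued → 75.8833 ms.
Plus remaining 10000 bits of current packet: 2.08333 ms.
Queuing delay = 78.0 ms.

78.0 ms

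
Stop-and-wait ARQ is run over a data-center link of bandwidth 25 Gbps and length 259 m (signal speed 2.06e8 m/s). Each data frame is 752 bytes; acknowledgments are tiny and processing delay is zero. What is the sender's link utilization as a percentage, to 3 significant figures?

8.73 %

t_tx = L/R = 6016/25000000000 = 2.4064e-07 s.
t_prop = 259/206000000 = 1.25728e-06 s; RTT = 2.51456e-06 s.
Cycle = t_tx + RTT = 2.7552e-06 s.
Utilization = t_tx / cycle = 2.4064e-07/2.7552e-06 = 8.73 %.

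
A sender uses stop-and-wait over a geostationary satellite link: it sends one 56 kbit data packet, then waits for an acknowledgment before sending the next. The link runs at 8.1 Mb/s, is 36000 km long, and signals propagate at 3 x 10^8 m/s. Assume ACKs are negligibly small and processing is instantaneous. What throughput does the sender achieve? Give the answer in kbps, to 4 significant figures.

226.8 kbps

t_tx = L/R = 56000/8100000 = 0.00691358 s.
t_prop = 36000000/300000000 = 0.12 s; RTT = 0.24 s.
Cycle = t_tx + RTT = 0.246914 s.
Throughput = L / cycle = 56000 / 0.246914 = 226.8 kbps.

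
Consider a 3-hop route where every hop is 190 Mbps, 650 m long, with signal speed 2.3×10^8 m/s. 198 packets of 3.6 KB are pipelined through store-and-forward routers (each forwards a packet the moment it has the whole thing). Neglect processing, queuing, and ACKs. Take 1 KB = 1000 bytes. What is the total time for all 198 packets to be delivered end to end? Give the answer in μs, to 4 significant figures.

Per-hop transmission t_tx = L/R = 28800/190000000 = 151.579 μs.
Per-hop propagation t_prop = 650/2.3e+08 = 2.82609 μs.
Pipeline fill: first packet needs 3·t_tx to clear all hops; remaining 197 packets each add one t_tx.
Total = (3+198-1)·t_tx + 3·t_prop = 200·151.579 + 3·2.82609 = 30320 μs.

30320 μs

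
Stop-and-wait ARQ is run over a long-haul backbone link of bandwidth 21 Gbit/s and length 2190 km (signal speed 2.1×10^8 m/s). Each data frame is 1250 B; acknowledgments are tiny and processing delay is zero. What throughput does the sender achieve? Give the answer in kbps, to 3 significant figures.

t_tx = L/R = 10000/21000000000 = 4.7619e-07 s.
t_prop = 2190000/210000000 = 0.0104286 s; RTT = 0.0208571 s.
Cycle = t_tx + RTT = 0.0208576 s.
Throughput = L / cycle = 10000 / 0.0208576 = 479 kbps.

479 kbps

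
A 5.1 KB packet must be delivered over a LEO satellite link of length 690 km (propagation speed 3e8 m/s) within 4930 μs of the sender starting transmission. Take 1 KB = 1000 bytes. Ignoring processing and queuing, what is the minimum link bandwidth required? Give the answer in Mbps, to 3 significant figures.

L = 40800 bits.
Propagation delay = 690000 / 300000000 = 2300 μs.
Transmission budget = 4930 − 2300 = 2630 μs.
R ≥ L / t_tx = 40800 bits / 0.00263 s = 15.5 Mbps.

15.5 Mbps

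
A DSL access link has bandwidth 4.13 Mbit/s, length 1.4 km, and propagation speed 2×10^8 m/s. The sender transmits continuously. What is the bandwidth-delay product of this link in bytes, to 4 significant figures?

3.614 bytes

Propagation delay = 1400 / 200000000 = 7e-06 s.
BDP = R × t_prop = 4130000 × 7e-06 = 28.91 bits.
In bytes: 28.91/8 = 3.614 bytes.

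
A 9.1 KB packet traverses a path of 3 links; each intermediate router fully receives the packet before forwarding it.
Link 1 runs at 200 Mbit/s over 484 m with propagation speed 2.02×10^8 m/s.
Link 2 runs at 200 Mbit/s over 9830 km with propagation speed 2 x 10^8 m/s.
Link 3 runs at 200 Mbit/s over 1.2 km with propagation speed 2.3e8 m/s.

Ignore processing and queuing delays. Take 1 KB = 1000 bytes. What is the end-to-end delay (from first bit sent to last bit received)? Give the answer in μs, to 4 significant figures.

50250 μs

L = 72800 bits.
Transmission delay per hop = L/R = 72800/200000000 = 364 μs; 3 hops → 1092 μs.
Propagation delays (d/s per hop): 2.39604, 49150, 5.21739 μs; sum = 49157.6 μs.
End-to-end = 50250 μs.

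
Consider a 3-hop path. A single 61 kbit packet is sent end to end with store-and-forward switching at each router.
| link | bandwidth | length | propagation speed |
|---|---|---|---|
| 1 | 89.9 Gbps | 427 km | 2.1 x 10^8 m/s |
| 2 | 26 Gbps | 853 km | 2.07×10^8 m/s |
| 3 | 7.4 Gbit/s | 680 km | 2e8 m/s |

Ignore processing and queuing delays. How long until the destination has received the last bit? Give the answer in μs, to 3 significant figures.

L = 61000 bits.
Transmission delays (L/R per hop): 0.678532, 2.34615, 8.24324 μs; sum = 11.2679 μs.
Propagation delays (d/s per hop): 2033.33, 4120.77, 3400 μs; sum = 9554.11 μs.
End-to-end = 9570 μs.

9570 μs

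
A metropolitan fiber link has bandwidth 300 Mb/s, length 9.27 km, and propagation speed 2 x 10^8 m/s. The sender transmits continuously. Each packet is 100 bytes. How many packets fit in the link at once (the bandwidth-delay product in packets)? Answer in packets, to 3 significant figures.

17.4 packets

Propagation delay = 9270 / 200000000 = 4.635e-05 s.
BDP = R × t_prop = 300000000 × 4.635e-05 = 13905 bits.
In packets of 800 bits: 17.4 packets.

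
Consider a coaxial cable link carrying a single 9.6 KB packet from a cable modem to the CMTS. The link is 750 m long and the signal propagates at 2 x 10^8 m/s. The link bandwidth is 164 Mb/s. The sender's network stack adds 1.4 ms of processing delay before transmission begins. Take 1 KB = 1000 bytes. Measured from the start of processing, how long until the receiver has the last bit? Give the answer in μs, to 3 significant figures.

L = 76800 bits.
Transmission delay = L/R = 76800 / 164000000 = 468.293 μs.
Propagation delay = d/s = 750 m / 200000000 m/s = 3.75 μs.
Plus processing delay 1.4 ms = 1400 μs.
Total = 1870 μs.

1870 μs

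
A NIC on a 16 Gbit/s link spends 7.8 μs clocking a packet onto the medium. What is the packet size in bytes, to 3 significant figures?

15600 bytes

L = R × t_tx = 16000000000 b/s × 7.8e-06 s = 124800 bits.
In bytes: 124800 / 8 = 15600 bytes.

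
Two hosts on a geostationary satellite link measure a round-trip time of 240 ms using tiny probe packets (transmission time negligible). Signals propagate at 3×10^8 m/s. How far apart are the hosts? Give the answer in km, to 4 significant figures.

One-way propagation = RTT/2 = 120 ms.
d = s × t = 300000000 × 0.12 = 36000 km.

36000 km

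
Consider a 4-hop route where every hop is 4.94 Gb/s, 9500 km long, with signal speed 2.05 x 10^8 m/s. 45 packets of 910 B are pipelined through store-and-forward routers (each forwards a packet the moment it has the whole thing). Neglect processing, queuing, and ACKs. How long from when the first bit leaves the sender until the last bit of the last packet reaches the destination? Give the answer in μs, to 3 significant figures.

Per-hop transmission t_tx = L/R = 7280/4940000000 = 1.47368 μs.
Per-hop propagation t_prop = 9500000/2.05e+08 = 46341.5 μs.
Pipeline fill: first packet needs 4·t_tx to clear all hops; remaining 44 packets each add one t_tx.
Total = (4+45-1)·t_tx + 4·t_prop = 48·1.47368 + 4·46341.5 = 185000 μs.

185000 μs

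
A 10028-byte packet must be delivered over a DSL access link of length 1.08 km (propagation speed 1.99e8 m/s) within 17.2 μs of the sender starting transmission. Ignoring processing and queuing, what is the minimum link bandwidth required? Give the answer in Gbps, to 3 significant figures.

L = 80224 bits.
Propagation delay = 1080 / 199000000 = 5.42714 μs.
Transmission budget = 17.2 − 5.42714 = 11.7729 μs.
R ≥ L / t_tx = 80224 bits / 1.17729e-05 s = 6.81 Gbps.

6.81 Gbps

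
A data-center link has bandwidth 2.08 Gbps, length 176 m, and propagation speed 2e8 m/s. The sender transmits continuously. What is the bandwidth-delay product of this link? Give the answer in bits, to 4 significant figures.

Propagation delay = 176 / 200000000 = 8.8e-07 s.
BDP = R × t_prop = 2080000000 × 8.8e-07 = 1830.4 bits.

1830 bits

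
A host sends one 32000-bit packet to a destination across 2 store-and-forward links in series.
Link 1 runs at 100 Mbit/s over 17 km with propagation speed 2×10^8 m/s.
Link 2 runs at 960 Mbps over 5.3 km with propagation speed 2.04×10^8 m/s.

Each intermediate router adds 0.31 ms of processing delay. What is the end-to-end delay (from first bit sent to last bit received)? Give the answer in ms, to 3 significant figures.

Transmission delays (L/R per hop): 0.32, 0.0333333 ms; sum = 0.353333 ms.
Propagation delays (d/s per hop): 0.085, 0.0259804 ms; sum = 0.11098 ms.
Processing at 1 router(s): 1 × 0.31 ms = 0.31 ms.
End-to-end = 0.774 ms.

0.774 ms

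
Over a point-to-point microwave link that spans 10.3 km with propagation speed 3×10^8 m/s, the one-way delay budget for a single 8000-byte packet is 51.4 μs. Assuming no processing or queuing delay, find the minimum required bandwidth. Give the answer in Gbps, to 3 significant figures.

3.75 Gbps

L = 64000 bits.
Propagation delay = 10300 / 300000000 = 34.3333 μs.
Transmission budget = 51.4 − 34.3333 = 17.0667 μs.
R ≥ L / t_tx = 64000 bits / 1.70667e-05 s = 3.75 Gbps.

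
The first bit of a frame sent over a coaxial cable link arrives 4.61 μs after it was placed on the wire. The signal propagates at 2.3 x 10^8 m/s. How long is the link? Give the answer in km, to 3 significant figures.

1.06 km

d = s × t_prop = 2.3e+08 × 4.61e-06 = 1.06 km.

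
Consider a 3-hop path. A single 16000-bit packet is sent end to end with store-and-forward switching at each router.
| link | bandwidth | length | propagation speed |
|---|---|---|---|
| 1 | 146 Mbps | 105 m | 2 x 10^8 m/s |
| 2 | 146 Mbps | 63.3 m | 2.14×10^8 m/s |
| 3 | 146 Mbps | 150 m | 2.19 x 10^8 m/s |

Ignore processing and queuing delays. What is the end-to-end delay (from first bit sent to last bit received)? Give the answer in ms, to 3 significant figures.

0.330 ms

Transmission delay per hop = L/R = 16000/146000000 = 0.109589 ms; 3 hops → 0.328767 ms.
Propagation delays (d/s per hop): 0.000525, 0.000295794, 0.000684932 ms; sum = 0.00150573 ms.
End-to-end = 0.330 ms.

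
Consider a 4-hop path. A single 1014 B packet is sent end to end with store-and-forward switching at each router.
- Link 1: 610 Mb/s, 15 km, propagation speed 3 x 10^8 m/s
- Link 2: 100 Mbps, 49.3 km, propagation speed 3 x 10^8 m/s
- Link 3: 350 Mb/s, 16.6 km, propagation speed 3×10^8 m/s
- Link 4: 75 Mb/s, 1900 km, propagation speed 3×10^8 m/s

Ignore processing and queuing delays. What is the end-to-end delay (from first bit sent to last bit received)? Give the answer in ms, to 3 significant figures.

L = 1014 × 8 = 8112 bits.
Transmission delays (L/R per hop): 0.0132984, 0.08112, 0.0231771, 0.10816 ms; sum = 0.225756 ms.
Propagation delays (d/s per hop): 0.05, 0.164333, 0.0553333, 6.33333 ms; sum = 6.603 ms.
End-to-end = 6.83 ms.

6.83 ms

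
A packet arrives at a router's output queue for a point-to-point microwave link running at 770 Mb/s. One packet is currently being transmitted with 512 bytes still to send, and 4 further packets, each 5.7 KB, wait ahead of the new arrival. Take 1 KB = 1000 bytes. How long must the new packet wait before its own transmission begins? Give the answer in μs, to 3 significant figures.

242 μs

Each queued packet: L/R = 45600/770000000 = 59.2208 μs.
4 queued → 236.883 μs.
Plus remaining 4096 bits of current packet: 5.31948 μs.
Queuing delay = 242 μs.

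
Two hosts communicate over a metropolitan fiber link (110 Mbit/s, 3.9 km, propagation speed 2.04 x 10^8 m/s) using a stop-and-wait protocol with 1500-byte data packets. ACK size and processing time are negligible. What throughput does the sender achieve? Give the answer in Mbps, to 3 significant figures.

t_tx = L/R = 12000/110000000 = 0.000109091 s.
t_prop = 3900/204000000 = 1.91176e-05 s; RTT = 3.82353e-05 s.
Cycle = t_tx + RTT = 0.000147326 s.
Throughput = L / cycle = 12000 / 0.000147326 = 81.5 Mbps.

81.5 Mbps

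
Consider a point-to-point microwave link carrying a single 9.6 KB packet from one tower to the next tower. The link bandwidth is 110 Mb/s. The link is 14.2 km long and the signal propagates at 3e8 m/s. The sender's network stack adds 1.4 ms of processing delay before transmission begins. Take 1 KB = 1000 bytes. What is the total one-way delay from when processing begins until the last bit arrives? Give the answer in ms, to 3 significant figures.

2.15 ms

L = 76800 bits.
Transmission delay = L/R = 76800 / 110000000 = 0.698182 ms.
Propagation delay = d/s = 14200 m / 300000000 m/s = 0.0473333 ms.
Plus processing delay 1.4 ms = 1.4 ms.
Total = 2.15 ms.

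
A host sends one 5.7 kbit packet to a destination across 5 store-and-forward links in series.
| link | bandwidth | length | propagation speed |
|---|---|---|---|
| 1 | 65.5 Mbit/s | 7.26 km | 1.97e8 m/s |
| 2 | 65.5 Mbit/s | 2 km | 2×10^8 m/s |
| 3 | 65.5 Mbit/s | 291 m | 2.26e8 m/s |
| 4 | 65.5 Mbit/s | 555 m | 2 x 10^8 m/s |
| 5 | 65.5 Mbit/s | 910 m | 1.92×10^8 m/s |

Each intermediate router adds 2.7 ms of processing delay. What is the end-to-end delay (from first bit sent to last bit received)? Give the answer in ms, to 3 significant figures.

11.3 ms

L = 5700 bits.
Transmission delay per hop = L/R = 5700/65500000 = 0.0870229 ms; 5 hops → 0.435115 ms.
Propagation delays (d/s per hop): 0.0368528, 0.01, 0.00128761, 0.002775, 0.00473958 ms; sum = 0.055655 ms.
Processing at 4 router(s): 4 × 2.7 ms = 10.8 ms.
End-to-end = 11.3 ms.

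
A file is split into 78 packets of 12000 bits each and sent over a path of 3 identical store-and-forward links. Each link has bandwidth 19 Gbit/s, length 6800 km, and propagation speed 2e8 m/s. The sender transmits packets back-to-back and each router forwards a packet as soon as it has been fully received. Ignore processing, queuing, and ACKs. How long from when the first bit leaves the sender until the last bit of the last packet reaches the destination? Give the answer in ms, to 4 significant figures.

102.1 ms

Per-hop transmission t_tx = L/R = 12000/19000000000 = 0.000631579 ms.
Per-hop propagation t_prop = 6800000/200000000 = 34 ms.
Pipeline fill: first packet needs 3·t_tx to clear all hops; remaining 77 packets each add one t_tx.
Total = (3+78-1)·t_tx + 3·t_prop = 80·0.000631579 + 3·34 = 102.1 ms.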